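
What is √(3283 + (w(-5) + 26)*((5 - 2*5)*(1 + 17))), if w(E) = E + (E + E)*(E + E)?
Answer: I*√7607 ≈ 87.218*I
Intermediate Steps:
w(E) = E + 4*E² (w(E) = E + (2*E)*(2*E) = E + 4*E²)
√(3283 + (w(-5) + 26)*((5 - 2*5)*(1 + 17))) = √(3283 + (-5*(1 + 4*(-5)) + 26)*((5 - 2*5)*(1 + 17))) = √(3283 + (-5*(1 - 20) + 26)*((5 - 10)*18)) = √(3283 + (-5*(-19) + 26)*(-5*18)) = √(3283 + (95 + 26)*(-90)) = √(3283 + 121*(-90)) = √(3283 - 10890) = √(-7607) = I*√7607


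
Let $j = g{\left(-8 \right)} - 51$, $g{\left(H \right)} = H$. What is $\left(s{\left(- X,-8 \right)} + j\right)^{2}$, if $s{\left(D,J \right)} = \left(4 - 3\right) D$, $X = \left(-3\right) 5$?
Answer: $1936$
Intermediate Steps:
$X = -15$
$s{\left(D,J \right)} = D$ ($s{\left(D,J \right)} = \left(4 - 3\right) D = 1 D = D$)
$j = -59$ ($j = -8 - 51 = -59$)
$\left(s{\left(- X,-8 \right)} + j\right)^{2} = \left(\left(-1\right) \left(-15\right) - 59\right)^{2} = \left(15 - 59\right)^{2} = \left(-44\right)^{2} = 1936$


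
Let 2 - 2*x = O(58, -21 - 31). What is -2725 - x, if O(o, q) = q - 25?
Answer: -5529/2 ≈ -2764.5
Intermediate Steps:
O(o, q) = -25 + q
x = 79/2 (x = 1 - (-25 + (-21 - 31))/2 = 1 - (-25 - 52)/2 = 1 - ½*(-77) = 1 + 77/2 = 79/2 ≈ 39.500)
-2725 - x = -2725 - 1*79/2 = -2725 - 79/2 = -5529/2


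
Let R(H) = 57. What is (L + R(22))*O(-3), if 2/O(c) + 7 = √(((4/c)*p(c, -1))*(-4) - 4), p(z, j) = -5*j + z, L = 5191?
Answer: -220416/127 - 20992*√15/127 ≈ -2375.7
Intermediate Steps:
p(z, j) = z - 5*j
O(c) = 2/(-7 + √(-4 - 16*(5 + c)/c)) (O(c) = 2/(-7 + √(((4/c)*(c - 5*(-1)))*(-4) - 4)) = 2/(-7 + √(((4/c)*(c + 5))*(-4) - 4)) = 2/(-7 + √(((4/c)*(5 + c))*(-4) - 4)) = 2/(-7 + √((4*(5 + c)/c)*(-4) - 4)) = 2/(-7 + √(-16*(5 + c)/c - 4)) = 2/(-7 + √(-4 - 16*(5 + c)/c)))
(L + R(22))*O(-3) = (5191 + 57)*(2/(-7 + 2*√5*√((-4 - 1*(-3))/(-3)))) = 5248*(2/(-7 + 2*√5*√(-(-4 + 3)/3))) = 5248*(2/(-7 + 2*√5*√(-⅓*(-1)))) = 5248*(2/(-7 + 2*√5*√(⅓))) = 5248*(2/(-7 + 2*√5*(√3/3))) = 5248*(2/(-7 + 2*√15/3)) = 10496/(-7 + 2*√15/3)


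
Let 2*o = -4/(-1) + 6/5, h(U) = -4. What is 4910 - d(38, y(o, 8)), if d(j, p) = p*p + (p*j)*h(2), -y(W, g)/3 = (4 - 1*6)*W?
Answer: 175946/25 ≈ 7037.8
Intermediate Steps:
o = 13/5 (o = (-4/(-1) + 6/5)/2 = (-4*(-1) + 6*(⅕))/2 = (4 + 6/5)/2 = (½)*(26/5) = 13/5 ≈ 2.6000)
y(W, g) = 6*W (y(W, g) = -3*(4 - 1*6)*W = -3*(4 - 6)*W = -(-6)*W = 6*W)
d(j, p) = p² - 4*j*p (d(j, p) = p*p + (p*j)*(-4) = p² + (j*p)*(-4) = p² - 4*j*p)
4910 - d(38, y(o, 8)) = 4910 - 6*(13/5)*(6*(13/5) - 4*38) = 4910 - 78*(78/5 - 152)/5 = 4910 - 78*(-682)/(5*5) = 4910 - 1*(-53196/25) = 4910 + 53196/25 = 175946/25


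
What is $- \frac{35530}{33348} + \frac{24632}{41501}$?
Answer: $- \frac{326551297}{691987674} \approx -0.4719$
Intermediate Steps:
$- \frac{35530}{33348} + \frac{24632}{41501} = \left(-35530\right) \frac{1}{33348} + 24632 \cdot \frac{1}{41501} = - \frac{17765}{16674} + \frac{24632}{41501} = - \frac{326551297}{691987674}$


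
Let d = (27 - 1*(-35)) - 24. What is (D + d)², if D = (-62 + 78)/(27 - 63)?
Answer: 114244/81 ≈ 1410.4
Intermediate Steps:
D = -4/9 (D = 16/(-36) = 16*(-1/36) = -4/9 ≈ -0.44444)
d = 38 (d = (27 + 35) - 24 = 62 - 24 = 38)
(D + d)² = (-4/9 + 38)² = (338/9)² = 114244/81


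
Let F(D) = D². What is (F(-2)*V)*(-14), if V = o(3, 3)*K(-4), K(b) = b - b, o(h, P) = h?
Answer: 0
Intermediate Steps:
K(b) = 0
V = 0 (V = 3*0 = 0)
(F(-2)*V)*(-14) = ((-2)²*0)*(-14) = (4*0)*(-14) = 0*(-14) = 0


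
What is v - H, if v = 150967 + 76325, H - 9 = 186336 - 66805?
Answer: 107752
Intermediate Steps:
H = 119540 (H = 9 + (186336 - 66805) = 9 + 119531 = 119540)
v = 227292
v - H = 227292 - 1*119540 = 227292 - 119540 = 107752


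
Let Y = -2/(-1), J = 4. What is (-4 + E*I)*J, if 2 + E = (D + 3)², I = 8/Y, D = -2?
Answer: -32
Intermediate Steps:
Y = 2 (Y = -2*(-1) = 2)
I = 4 (I = 8/2 = 8*(½) = 4)
E = -1 (E = -2 + (-2 + 3)² = -2 + 1² = -2 + 1 = -1)
(-4 + E*I)*J = (-4 - 1*4)*4 = (-4 - 4)*4 = -8*4 = -32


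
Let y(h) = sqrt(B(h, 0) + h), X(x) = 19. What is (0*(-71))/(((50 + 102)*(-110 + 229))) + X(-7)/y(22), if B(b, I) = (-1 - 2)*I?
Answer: 19*sqrt(22)/22 ≈ 4.0508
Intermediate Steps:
B(b, I) = -3*I
y(h) = sqrt(h) (y(h) = sqrt(-3*0 + h) = sqrt(0 + h) = sqrt(h))
(0*(-71))/(((50 + 102)*(-110 + 229))) + X(-7)/y(22) = (0*(-71))/(((50 + 102)*(-110 + 229))) + 19/(sqrt(22)) = 0/((152*119)) + 19*(sqrt(22)/22) = 0/18088 + 19*sqrt(22)/22 = 0*(1/18088) + 19*sqrt(22)/22 = 0 + 19*sqrt(22)/22 = 19*sqrt(22)/22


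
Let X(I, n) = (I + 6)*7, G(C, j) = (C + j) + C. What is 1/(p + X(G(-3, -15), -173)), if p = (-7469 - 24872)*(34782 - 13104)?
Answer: -1/701088303 ≈ -1.4264e-9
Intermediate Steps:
G(C, j) = j + 2*C
p = -701088198 (p = -32341*21678 = -701088198)
X(I, n) = 42 + 7*I (X(I, n) = (6 + I)*7 = 42 + 7*I)
1/(p + X(G(-3, -15), -173)) = 1/(-701088198 + (42 + 7*(-15 + 2*(-3)))) = 1/(-701088198 + (42 + 7*(-15 - 6))) = 1/(-701088198 + (42 + 7*(-21))) = 1/(-701088198 + (42 - 147)) = 1/(-701088198 - 105) = 1/(-701088303) = -1/701088303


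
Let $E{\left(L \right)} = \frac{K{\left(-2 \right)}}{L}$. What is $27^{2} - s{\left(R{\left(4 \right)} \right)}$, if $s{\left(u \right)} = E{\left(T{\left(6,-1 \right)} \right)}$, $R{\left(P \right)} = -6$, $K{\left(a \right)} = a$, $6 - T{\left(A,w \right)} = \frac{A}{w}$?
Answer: $\frac{4375}{6} \approx 729.17$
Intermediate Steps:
$T{\left(A,w \right)} = 6 - \frac{A}{w}$
$E{\left(L \right)} = - \frac{2}{L}$
$s{\left(u \right)} = - \frac{1}{6}$ ($s{\left(u \right)} = - \frac{2}{6 - \frac{6}{-1}} = - \frac{2}{6 - 6 \left(-1\right)} = - \frac{2}{6 + 6} = - \frac{2}{12} = \left(-2\right) \frac{1}{12} = - \frac{1}{6}$)
$27^{2} - s{\left(R{\left(4 \right)} \right)} = 27^{2} - - \frac{1}{6} = 729 + \frac{1}{6} = \frac{4375}{6}$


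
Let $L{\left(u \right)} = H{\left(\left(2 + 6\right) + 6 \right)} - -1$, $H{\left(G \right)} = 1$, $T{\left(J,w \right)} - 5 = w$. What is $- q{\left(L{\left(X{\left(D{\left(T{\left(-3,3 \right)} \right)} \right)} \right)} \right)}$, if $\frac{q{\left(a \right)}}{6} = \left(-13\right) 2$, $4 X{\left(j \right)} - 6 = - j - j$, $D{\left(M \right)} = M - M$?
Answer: $156$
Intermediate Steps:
$T{\left(J,w \right)} = 5 + w$
$D{\left(M \right)} = 0$
$X{\left(j \right)} = \frac{3}{2} - \frac{j}{2}$ ($X{\left(j \right)} = \frac{3}{2} + \frac{- j - j}{4} = \frac{3}{2} + \frac{\left(-2\right) j}{4} = \frac{3}{2} - \frac{j}{2}$)
$L{\left(u \right)} = 2$ ($L{\left(u \right)} = 1 - -1 = 1 + 1 = 2$)
$q{\left(a \right)} = -156$ ($q{\left(a \right)} = 6 \left(\left(-13\right) 2\right) = 6 \left(-26\right) = -156$)
$- q{\left(L{\left(X{\left(D{\left(T{\left(-3,3 \right)} \right)} \right)} \right)} \right)} = \left(-1\right) \left(-156\right) = 156$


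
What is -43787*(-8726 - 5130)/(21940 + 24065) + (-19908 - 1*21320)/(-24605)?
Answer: 597202479548/45278121 ≈ 13190.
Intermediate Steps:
-43787*(-8726 - 5130)/(21940 + 24065) + (-19908 - 1*21320)/(-24605) = -43787/(46005/(-13856)) + (-19908 - 21320)*(-1/24605) = -43787/(46005*(-1/13856)) - 41228*(-1/24605) = -43787/(-46005/13856) + 41228/24605 = -43787*(-13856/46005) + 41228/24605 = 606712672/46005 + 41228/24605 = 597202479548/45278121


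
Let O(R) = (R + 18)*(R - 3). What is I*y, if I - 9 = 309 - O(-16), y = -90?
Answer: -32040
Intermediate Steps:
O(R) = (-3 + R)*(18 + R) (O(R) = (18 + R)*(-3 + R) = (-3 + R)*(18 + R))
I = 356 (I = 9 + (309 - (-54 + (-16)**2 + 15*(-16))) = 9 + (309 - (-54 + 256 - 240)) = 9 + (309 - 1*(-38)) = 9 + (309 + 38) = 9 + 347 = 356)
I*y = 356*(-90) = -32040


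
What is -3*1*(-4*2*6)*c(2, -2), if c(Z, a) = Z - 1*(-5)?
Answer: 1008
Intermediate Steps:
c(Z, a) = 5 + Z (c(Z, a) = Z + 5 = 5 + Z)
-3*1*(-4*2*6)*c(2, -2) = -3*1*(-4*2*6)*(5 + 2) = -3*1*(-8*6)*7 = -3*1*(-48)*7 = -(-144)*7 = -3*(-336) = 1008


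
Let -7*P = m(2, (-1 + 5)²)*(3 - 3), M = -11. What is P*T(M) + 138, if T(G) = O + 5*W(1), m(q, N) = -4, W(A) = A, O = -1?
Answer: 138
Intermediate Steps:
P = 0 (P = -(-4)*(3 - 3)/7 = -(-4)*0/7 = -⅐*0 = 0)
T(G) = 4 (T(G) = -1 + 5*1 = -1 + 5 = 4)
P*T(M) + 138 = 0*4 + 138 = 0 + 138 = 138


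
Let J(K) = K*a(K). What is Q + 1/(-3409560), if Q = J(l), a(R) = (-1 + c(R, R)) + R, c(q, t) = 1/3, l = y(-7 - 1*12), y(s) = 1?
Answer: 1136519/3409560 ≈ 0.33333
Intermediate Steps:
l = 1
c(q, t) = ⅓
a(R) = -⅔ + R (a(R) = (-1 + ⅓) + R = -⅔ + R)
J(K) = K*(-⅔ + K)
Q = ⅓ (Q = (⅓)*1*(-2 + 3*1) = (⅓)*1*(-2 + 3) = (⅓)*1*1 = ⅓ ≈ 0.33333)
Q + 1/(-3409560) = ⅓ + 1/(-3409560) = ⅓ - 1/3409560 = 1136519/3409560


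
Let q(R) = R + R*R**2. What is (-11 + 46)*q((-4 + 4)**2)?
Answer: 0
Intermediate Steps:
q(R) = R + R**3
(-11 + 46)*q((-4 + 4)**2) = (-11 + 46)*((-4 + 4)**2 + ((-4 + 4)**2)**3) = 35*(0**2 + (0**2)**3) = 35*(0 + 0**3) = 35*(0 + 0) = 35*0 = 0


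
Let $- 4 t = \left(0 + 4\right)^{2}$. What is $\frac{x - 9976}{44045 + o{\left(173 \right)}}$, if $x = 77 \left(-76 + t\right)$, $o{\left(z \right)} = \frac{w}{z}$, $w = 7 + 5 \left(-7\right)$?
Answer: $- \frac{2791528}{7619757} \approx -0.36635$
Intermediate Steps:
$t = -4$ ($t = - \frac{\left(0 + 4\right)^{2}}{4} = - \frac{4^{2}}{4} = \left(- \frac{1}{4}\right) 16 = -4$)
$w = -28$ ($w = 7 - 35 = -28$)
$o{\left(z \right)} = - \frac{28}{z}$
$x = -6160$ ($x = 77 \left(-76 - 4\right) = 77 \left(-80\right) = -6160$)
$\frac{x - 9976}{44045 + o{\left(173 \right)}} = \frac{-6160 - 9976}{44045 - \frac{28}{173}} = - \frac{16136}{44045 - \frac{28}{173}} = - \frac{16136}{\frac{7619757}{173}} = \left(-16136\right) \frac{173}{7619757} = - \frac{2791528}{7619757}$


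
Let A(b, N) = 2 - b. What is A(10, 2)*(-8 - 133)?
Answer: 1128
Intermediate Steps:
A(10, 2)*(-8 - 133) = (2 - 1*10)*(-8 - 133) = (2 - 10)*(-141) = -8*(-141) = 1128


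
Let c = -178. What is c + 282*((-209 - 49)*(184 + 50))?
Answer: -17025082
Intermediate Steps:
c + 282*((-209 - 49)*(184 + 50)) = -178 + 282*((-209 - 49)*(184 + 50)) = -178 + 282*(-258*234) = -178 + 282*(-60372) = -178 - 17024904 = -17025082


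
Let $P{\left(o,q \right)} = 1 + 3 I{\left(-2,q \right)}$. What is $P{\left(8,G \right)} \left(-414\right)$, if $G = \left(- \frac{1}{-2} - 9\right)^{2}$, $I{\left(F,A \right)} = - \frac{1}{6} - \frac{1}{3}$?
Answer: $207$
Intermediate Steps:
$I{\left(F,A \right)} = - \frac{1}{2}$ ($I{\left(F,A \right)} = \left(-1\right) \frac{1}{6} - \frac{1}{3} = - \frac{1}{6} - \frac{1}{3} = - \frac{1}{2}$)
$G = \frac{289}{4}$ ($G = \left(\left(-1\right) \left(- \frac{1}{2}\right) - 9\right)^{2} = \left(\frac{1}{2} - 9\right)^{2} = \left(- \frac{17}{2}\right)^{2} = \frac{289}{4} \approx 72.25$)
$P{\left(o,q \right)} = - \frac{1}{2}$ ($P{\left(o,q \right)} = 1 + 3 \left(- \frac{1}{2}\right) = 1 - \frac{3}{2} = - \frac{1}{2}$)
$P{\left(8,G \right)} \left(-414\right) = \left(- \frac{1}{2}\right) \left(-414\right) = 207$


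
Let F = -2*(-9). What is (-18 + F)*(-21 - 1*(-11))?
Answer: 0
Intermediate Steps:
F = 18
(-18 + F)*(-21 - 1*(-11)) = (-18 + 18)*(-21 - 1*(-11)) = 0*(-21 + 11) = 0*(-10) = 0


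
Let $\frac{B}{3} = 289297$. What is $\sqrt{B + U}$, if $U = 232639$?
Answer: $\sqrt{1100530} \approx 1049.1$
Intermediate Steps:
$B = 867891$ ($B = 3 \cdot 289297 = 867891$)
$\sqrt{B + U} = \sqrt{867891 + 232639} = \sqrt{1100530}$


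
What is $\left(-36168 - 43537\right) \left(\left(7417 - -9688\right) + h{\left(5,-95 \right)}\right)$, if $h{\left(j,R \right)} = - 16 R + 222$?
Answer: $-1502200135$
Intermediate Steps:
$h{\left(j,R \right)} = 222 - 16 R$
$\left(-36168 - 43537\right) \left(\left(7417 - -9688\right) + h{\left(5,-95 \right)}\right) = \left(-36168 - 43537\right) \left(\left(7417 - -9688\right) + \left(222 - -1520\right)\right) = - 79705 \left(\left(7417 + 9688\right) + \left(222 + 1520\right)\right) = - 79705 \left(17105 + 1742\right) = \left(-79705\right) 18847 = -1502200135$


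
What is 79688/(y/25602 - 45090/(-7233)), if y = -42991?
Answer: 4918855116336/281146759 ≈ 17496.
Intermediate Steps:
79688/(y/25602 - 45090/(-7233)) = 79688/(-42991/25602 - 45090/(-7233)) = 79688/(-42991*1/25602 - 45090*(-1/7233)) = 79688/(-42991/25602 + 15030/2411) = 79688/(281146759/61726422) = 79688*(61726422/281146759) = 4918855116336/281146759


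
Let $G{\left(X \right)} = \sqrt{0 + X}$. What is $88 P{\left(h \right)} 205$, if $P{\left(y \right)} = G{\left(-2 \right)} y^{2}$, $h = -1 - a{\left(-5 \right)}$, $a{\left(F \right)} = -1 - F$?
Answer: $451000 i \sqrt{2} \approx 6.3781 \cdot 10^{5} i$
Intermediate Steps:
$G{\left(X \right)} = \sqrt{X}$
$h = -5$ ($h = -1 - \left(-1 - -5\right) = -1 - \left(-1 + 5\right) = -1 - 4 = -5$)
$P{\left(y \right)} = i \sqrt{2} y^{2}$ ($P{\left(y \right)} = \sqrt{-2} y^{2} = i \sqrt{2} y^{2}$)
$88 P{\left(h \right)} 205 = 88 i \sqrt{2} \left(-5\right)^{2} \cdot 205 = 88 i \sqrt{2} \cdot 25 \cdot 205 = 88 \cdot 25 i \sqrt{2} \cdot 205 = 2200 i \sqrt{2} \cdot 205 = 451000 i \sqrt{2}$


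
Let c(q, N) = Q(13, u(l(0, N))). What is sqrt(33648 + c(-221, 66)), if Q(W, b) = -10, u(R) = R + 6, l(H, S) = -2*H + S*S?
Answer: 11*sqrt(278) ≈ 183.41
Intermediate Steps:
l(H, S) = S**2 - 2*H (l(H, S) = -2*H + S**2 = S**2 - 2*H)
u(R) = 6 + R
c(q, N) = -10
sqrt(33648 + c(-221, 66)) = sqrt(33648 - 10) = sqrt(33638) = 11*sqrt(278)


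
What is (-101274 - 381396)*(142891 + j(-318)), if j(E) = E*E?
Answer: -117778720050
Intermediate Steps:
j(E) = E²
(-101274 - 381396)*(142891 + j(-318)) = (-101274 - 381396)*(142891 + (-318)²) = -482670*(142891 + 101124) = -482670*244015 = -117778720050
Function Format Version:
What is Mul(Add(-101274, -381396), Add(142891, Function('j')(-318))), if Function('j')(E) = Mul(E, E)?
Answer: -117778720050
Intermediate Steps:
Function('j')(E) = Pow(E, 2)
Mul(Add(-101274, -381396), Add(142891, Function('j')(-318))) = Mul(Add(-101274, -381396), Add(142891, Pow(-318, 2))) = Mul(-482670, Add(142891, 101124)) = Mul(-482670, 244015) = -117778720050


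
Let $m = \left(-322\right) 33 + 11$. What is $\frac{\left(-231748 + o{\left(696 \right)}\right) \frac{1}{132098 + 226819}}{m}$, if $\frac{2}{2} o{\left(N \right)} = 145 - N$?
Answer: $\frac{77433}{1269967985} \approx 6.0972 \cdot 10^{-5}$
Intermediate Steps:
$m = -10615$ ($m = -10626 + 11 = -10615$)
$o{\left(N \right)} = 145 - N$
$\frac{\left(-231748 + o{\left(696 \right)}\right) \frac{1}{132098 + 226819}}{m} = \frac{\left(-231748 + \left(145 - 696\right)\right) \frac{1}{132098 + 226819}}{-10615} = \frac{-231748 + \left(145 - 696\right)}{358917} \left(- \frac{1}{10615}\right) = \left(-231748 - 551\right) \frac{1}{358917} \left(- \frac{1}{10615}\right) = \left(-232299\right) \frac{1}{358917} \left(- \frac{1}{10615}\right) = \left(- \frac{77433}{119639}\right) \left(- \frac{1}{10615}\right) = \frac{77433}{1269967985}$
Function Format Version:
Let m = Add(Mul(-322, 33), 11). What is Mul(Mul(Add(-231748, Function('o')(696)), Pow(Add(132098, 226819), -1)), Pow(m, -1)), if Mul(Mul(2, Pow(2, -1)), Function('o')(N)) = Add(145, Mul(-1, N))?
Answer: Rational(77433, 1269967985) ≈ 6.0972e-5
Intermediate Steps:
m = -10615 (m = Add(-10626, 11) = -10615)
Function('o')(N) = Add(145, Mul(-1, N))
Mul(Mul(Add(-231748, Function('o')(696)), Pow(Add(132098, 226819), -1)), Pow(m, -1)) = Mul(Mul(Add(-231748, Add(145, Mul(-1, 696))), Pow(Add(132098, 226819), -1)), Pow(-10615, -1)) = Mul(Mul(Add(-231748, Add(145, -696)), Pow(358917, -1)), Rational(-1, 10615)) = Mul(Mul(Add(-231748, -551), Rational(1, 358917)), Rational(-1, 10615)) = Mul(Mul(-232299, Rational(1, 358917)), Rational(-1, 10615)) = Mul(Rational(-77433, 119639), Rational(-1, 10615)) = Rational(77433, 1269967985)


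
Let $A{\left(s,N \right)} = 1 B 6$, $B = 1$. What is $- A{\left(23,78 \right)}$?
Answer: $-6$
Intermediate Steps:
$A{\left(s,N \right)} = 6$ ($A{\left(s,N \right)} = 1 \cdot 1 \cdot 6 = 1 \cdot 6 = 6$)
$- A{\left(23,78 \right)} = \left(-1\right) 6 = -6$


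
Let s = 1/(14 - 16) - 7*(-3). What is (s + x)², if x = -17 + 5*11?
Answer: 13689/4 ≈ 3422.3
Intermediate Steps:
s = 41/2 (s = 1/(-2) + 21 = -½ + 21 = 41/2 ≈ 20.500)
x = 38 (x = -17 + 55 = 38)
(s + x)² = (41/2 + 38)² = (117/2)² = 13689/4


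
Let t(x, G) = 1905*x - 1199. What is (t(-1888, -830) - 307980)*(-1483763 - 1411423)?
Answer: 11308072487334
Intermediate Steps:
t(x, G) = -1199 + 1905*x
(t(-1888, -830) - 307980)*(-1483763 - 1411423) = ((-1199 + 1905*(-1888)) - 307980)*(-1483763 - 1411423) = ((-1199 - 3596640) - 307980)*(-2895186) = (-3597839 - 307980)*(-2895186) = -3905819*(-2895186) = 11308072487334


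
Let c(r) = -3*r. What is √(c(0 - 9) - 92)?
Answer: I*√65 ≈ 8.0623*I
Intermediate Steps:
√(c(0 - 9) - 92) = √(-3*(0 - 9) - 92) = √(-3*(-9) - 92) = √(27 - 92) = √(-65) = I*√65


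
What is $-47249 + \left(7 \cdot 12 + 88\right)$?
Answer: $-47077$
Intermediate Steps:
$-47249 + \left(7 \cdot 12 + 88\right) = -47249 + \left(84 + 88\right) = -47249 + 172 = -47077$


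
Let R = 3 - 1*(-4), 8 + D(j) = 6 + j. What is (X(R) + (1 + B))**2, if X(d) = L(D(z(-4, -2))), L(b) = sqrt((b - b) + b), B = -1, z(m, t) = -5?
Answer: -7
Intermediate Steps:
D(j) = -2 + j (D(j) = -8 + (6 + j) = -2 + j)
R = 7 (R = 3 + 4 = 7)
L(b) = sqrt(b) (L(b) = sqrt(0 + b) = sqrt(b))
X(d) = I*sqrt(7) (X(d) = sqrt(-2 - 5) = sqrt(-7) = I*sqrt(7))
(X(R) + (1 + B))**2 = (I*sqrt(7) + (1 - 1))**2 = (I*sqrt(7) + 0)**2 = (I*sqrt(7))**2 = -7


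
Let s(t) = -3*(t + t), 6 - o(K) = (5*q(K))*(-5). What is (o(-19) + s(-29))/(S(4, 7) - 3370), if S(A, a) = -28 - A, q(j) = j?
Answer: 295/3402 ≈ 0.086714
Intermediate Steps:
o(K) = 6 + 25*K (o(K) = 6 - 5*K*(-5) = 6 - (-25)*K = 6 + 25*K)
s(t) = -6*t
(o(-19) + s(-29))/(S(4, 7) - 3370) = ((6 + 25*(-19)) - 6*(-29))/((-28 - 1*4) - 3370) = ((6 - 475) + 174)/((-28 - 4) - 3370) = (-469 + 174)/(-32 - 3370) = -295/(-3402) = -295*(-1/3402) = 295/3402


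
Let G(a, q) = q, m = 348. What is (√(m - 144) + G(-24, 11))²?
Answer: 325 + 44*√51 ≈ 639.22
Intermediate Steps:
(√(m - 144) + G(-24, 11))² = (√(348 - 144) + 11)² = (√204 + 11)² = (2*√51 + 11)² = (11 + 2*√51)²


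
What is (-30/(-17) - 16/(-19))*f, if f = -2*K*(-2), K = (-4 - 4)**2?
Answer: 215552/323 ≈ 667.34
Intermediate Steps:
K = 64 (K = (-8)**2 = 64)
f = 256 (f = -2*64*(-2) = -128*(-2) = 256)
(-30/(-17) - 16/(-19))*f = (-30/(-17) - 16/(-19))*256 = (-30*(-1/17) - 16*(-1/19))*256 = (30/17 + 16/19)*256 = (842/323)*256 = 215552/323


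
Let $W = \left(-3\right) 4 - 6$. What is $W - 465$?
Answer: $-483$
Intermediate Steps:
$W = -18$ ($W = -12 - 6 = -18$)
$W - 465 = -18 - 465 = -483$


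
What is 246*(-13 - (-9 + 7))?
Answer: -2706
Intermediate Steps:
246*(-13 - (-9 + 7)) = 246*(-13 - 1*(-2)) = 246*(-13 + 2) = 246*(-11) = -2706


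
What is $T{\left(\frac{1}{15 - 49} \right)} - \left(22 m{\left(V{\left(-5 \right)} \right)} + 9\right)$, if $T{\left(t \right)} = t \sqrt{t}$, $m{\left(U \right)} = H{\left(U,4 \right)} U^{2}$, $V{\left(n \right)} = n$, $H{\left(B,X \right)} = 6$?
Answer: $-3309 - \frac{i \sqrt{34}}{1156} \approx -3309.0 - 0.0050441 i$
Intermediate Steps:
$m{\left(U \right)} = 6 U^{2}$
$T{\left(t \right)} = t^{\frac{3}{2}}$
$T{\left(\frac{1}{15 - 49} \right)} - \left(22 m{\left(V{\left(-5 \right)} \right)} + 9\right) = \left(\frac{1}{15 - 49}\right)^{\frac{3}{2}} - \left(22 \cdot 6 \left(-5\right)^{2} + 9\right) = \left(\frac{1}{-34}\right)^{\frac{3}{2}} - \left(22 \cdot 6 \cdot 25 + 9\right) = \left(- \frac{1}{34}\right)^{\frac{3}{2}} - \left(22 \cdot 150 + 9\right) = - \frac{i \sqrt{34}}{1156} - \left(3300 + 9\right) = - \frac{i \sqrt{34}}{1156} - 3309 = -3309 - \frac{i \sqrt{34}}{1156}$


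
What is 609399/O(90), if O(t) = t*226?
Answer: 67711/2260 ≈ 29.961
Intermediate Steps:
O(t) = 226*t
609399/O(90) = 609399/((226*90)) = 609399/20340 = 609399*(1/20340) = 67711/2260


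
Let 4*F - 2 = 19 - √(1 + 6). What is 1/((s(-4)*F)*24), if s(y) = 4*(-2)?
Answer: -1/992 - √7/20832 ≈ -0.0011351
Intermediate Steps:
s(y) = -8
F = 21/4 - √7/4 (F = ½ + (19 - √(1 + 6))/4 = ½ + (19 - √7)/4 = ½ + (19/4 - √7/4) = 21/4 - √7/4 ≈ 4.5886)
1/((s(-4)*F)*24) = 1/(-8*(21/4 - √7/4)*24) = 1/((-42 + 2*√7)*24) = 1/(-1008 + 48*√7)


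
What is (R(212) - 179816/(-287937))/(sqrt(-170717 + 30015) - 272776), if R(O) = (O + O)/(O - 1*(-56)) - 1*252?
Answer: 50557555609064/55209277604937537 + 185344589*I*sqrt(140702)/55209277604937537 ≈ 0.00091574 + 1.2593e-6*I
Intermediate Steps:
R(O) = -252 + 2*O/(56 + O) (R(O) = (2*O)/(O + 56) - 252 = (2*O)/(56 + O) - 252 = 2*O/(56 + O) - 252 = -252 + 2*O/(56 + O))
(R(212) - 179816/(-287937))/(sqrt(-170717 + 30015) - 272776) = (2*(-7056 - 125*212)/(56 + 212) - 179816/(-287937))/(sqrt(-170717 + 30015) - 272776) = (2*(-7056 - 26500)/268 - 179816*(-1/287937))/(sqrt(-140702) - 272776) = (2*(1/268)*(-33556) + 13832/22149)/(I*sqrt(140702) - 272776) = (-16778/67 + 13832/22149)/(-272776 + I*sqrt(140702)) = -370689178/(1483983*(-272776 + I*sqrt(140702)))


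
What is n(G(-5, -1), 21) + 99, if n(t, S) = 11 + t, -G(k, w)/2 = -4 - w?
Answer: 116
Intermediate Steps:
G(k, w) = 8 + 2*w (G(k, w) = -2*(-4 - w) = 8 + 2*w)
n(G(-5, -1), 21) + 99 = (11 + (8 + 2*(-1))) + 99 = (11 + (8 - 2)) + 99 = (11 + 6) + 99 = 17 + 99 = 116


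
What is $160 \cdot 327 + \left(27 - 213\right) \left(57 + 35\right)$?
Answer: $35208$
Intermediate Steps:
$160 \cdot 327 + \left(27 - 213\right) \left(57 + 35\right) = 52320 - 17112 = 35208$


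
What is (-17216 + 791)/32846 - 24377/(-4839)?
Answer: 721206367/158941794 ≈ 4.5376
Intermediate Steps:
(-17216 + 791)/32846 - 24377/(-4839) = -16425*1/32846 - 24377*(-1/4839) = -16425/32846 + 24377/4839 = 721206367/158941794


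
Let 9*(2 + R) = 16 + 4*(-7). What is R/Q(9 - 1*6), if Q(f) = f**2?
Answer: -10/27 ≈ -0.37037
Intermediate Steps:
R = -10/3 (R = -2 + (16 + 4*(-7))/9 = -2 + (16 - 28)/9 = -2 + (1/9)*(-12) = -2 - 4/3 = -10/3 ≈ -3.3333)
R/Q(9 - 1*6) = -10/(3*(9 - 1*6)**2) = -10/(3*(9 - 6)**2) = -10/(3*(3**2)) = -10/3/9 = -10/3*1/9 = -10/27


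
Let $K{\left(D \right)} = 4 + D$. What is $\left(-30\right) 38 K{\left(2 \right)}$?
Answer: $-6840$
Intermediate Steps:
$\left(-30\right) 38 K{\left(2 \right)} = \left(-30\right) 38 \left(4 + 2\right) = \left(-1140\right) 6 = -6840$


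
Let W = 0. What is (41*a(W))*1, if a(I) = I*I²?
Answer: 0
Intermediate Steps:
a(I) = I³
(41*a(W))*1 = (41*0³)*1 = (41*0)*1 = 0*1 = 0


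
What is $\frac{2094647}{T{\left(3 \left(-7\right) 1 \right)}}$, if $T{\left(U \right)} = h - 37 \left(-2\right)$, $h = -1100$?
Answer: $- \frac{2094647}{1026} \approx -2041.6$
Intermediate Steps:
$T{\left(U \right)} = -1026$ ($T{\left(U \right)} = -1100 - 37 \left(-2\right) = -1100 - -74 = -1100 + 74 = -1026$)
$\frac{2094647}{T{\left(3 \left(-7\right) 1 \right)}} = \frac{2094647}{-1026} = 2094647 \left(- \frac{1}{1026}\right) = - \frac{2094647}{1026}$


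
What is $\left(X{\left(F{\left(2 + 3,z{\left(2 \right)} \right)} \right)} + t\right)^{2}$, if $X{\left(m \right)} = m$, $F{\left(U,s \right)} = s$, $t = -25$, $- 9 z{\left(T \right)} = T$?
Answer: $\frac{51529}{81} \approx 636.16$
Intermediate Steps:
$z{\left(T \right)} = - \frac{T}{9}$
$\left(X{\left(F{\left(2 + 3,z{\left(2 \right)} \right)} \right)} + t\right)^{2} = \left(\left(- \frac{1}{9}\right) 2 - 25\right)^{2} = \left(- \frac{2}{9} - 25\right)^{2} = \left(- \frac{227}{9}\right)^{2} = \frac{51529}{81}$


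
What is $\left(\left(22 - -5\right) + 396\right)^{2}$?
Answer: $178929$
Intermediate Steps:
$\left(\left(22 - -5\right) + 396\right)^{2} = \left(\left(22 + 5\right) + 396\right)^{2} = \left(27 + 396\right)^{2} = 423^{2} = 178929$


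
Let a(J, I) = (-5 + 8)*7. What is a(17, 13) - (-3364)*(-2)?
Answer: -6707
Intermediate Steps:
a(J, I) = 21 (a(J, I) = 3*7 = 21)
a(17, 13) - (-3364)*(-2) = 21 - (-3364)*(-2) = 21 - 1*6728 = 21 - 6728 = -6707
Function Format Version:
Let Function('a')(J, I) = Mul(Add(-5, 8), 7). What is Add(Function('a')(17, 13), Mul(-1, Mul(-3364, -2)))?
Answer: -6707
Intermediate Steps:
Function('a')(J, I) = 21 (Function('a')(J, I) = Mul(3, 7) = 21)
Add(Function('a')(17, 13), Mul(-1, Mul(-3364, -2))) = Add(21, Mul(-1, Mul(-3364, -2))) = Add(21, Mul(-1, 6728)) = Add(21, -6728) = -6707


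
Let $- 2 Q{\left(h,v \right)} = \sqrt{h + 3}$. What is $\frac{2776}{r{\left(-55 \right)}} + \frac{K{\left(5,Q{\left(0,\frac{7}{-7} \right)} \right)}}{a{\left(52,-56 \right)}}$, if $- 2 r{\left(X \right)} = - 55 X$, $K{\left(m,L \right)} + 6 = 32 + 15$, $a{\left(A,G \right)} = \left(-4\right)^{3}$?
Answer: $- \frac{479353}{193600} \approx -2.476$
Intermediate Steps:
$Q{\left(h,v \right)} = - \frac{\sqrt{3 + h}}{2}$ ($Q{\left(h,v \right)} = - \frac{\sqrt{h + 3}}{2} = - \frac{\sqrt{3 + h}}{2}$)
$a{\left(A,G \right)} = -64$
$K{\left(m,L \right)} = 41$ ($K{\left(m,L \right)} = -6 + \left(32 + 15\right) = -6 + 47 = 41$)
$r{\left(X \right)} = \frac{55 X}{2}$ ($r{\left(X \right)} = - \frac{\left(-55\right) X}{2} = \frac{55 X}{2}$)
$\frac{2776}{r{\left(-55 \right)}} + \frac{K{\left(5,Q{\left(0,\frac{7}{-7} \right)} \right)}}{a{\left(52,-56 \right)}} = \frac{2776}{\frac{55}{2} \left(-55\right)} + \frac{41}{-64} = \frac{2776}{- \frac{3025}{2}} + 41 \left(- \frac{1}{64}\right) = 2776 \left(- \frac{2}{3025}\right) - \frac{41}{64} = - \frac{5552}{3025} - \frac{41}{64} = - \frac{479353}{193600}$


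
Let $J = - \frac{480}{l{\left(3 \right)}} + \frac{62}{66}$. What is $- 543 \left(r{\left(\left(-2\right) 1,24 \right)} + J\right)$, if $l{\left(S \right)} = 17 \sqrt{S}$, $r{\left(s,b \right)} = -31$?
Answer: $\frac{179552}{11} + \frac{86880 \sqrt{3}}{17} \approx 25175.0$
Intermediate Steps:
$J = \frac{31}{33} - \frac{160 \sqrt{3}}{17}$ ($J = - \frac{480}{17 \sqrt{3}} + \frac{62}{66} = - 480 \frac{\sqrt{3}}{51} + 62 \cdot \frac{1}{66} = - \frac{160 \sqrt{3}}{17} + \frac{31}{33} = \frac{31}{33} - \frac{160 \sqrt{3}}{17} \approx -15.362$)
$- 543 \left(r{\left(\left(-2\right) 1,24 \right)} + J\right) = - 543 \left(-31 + \left(\frac{31}{33} - \frac{160 \sqrt{3}}{17}\right)\right) = - 543 \left(- \frac{992}{33} - \frac{160 \sqrt{3}}{17}\right) = \frac{179552}{11} + \frac{86880 \sqrt{3}}{17}$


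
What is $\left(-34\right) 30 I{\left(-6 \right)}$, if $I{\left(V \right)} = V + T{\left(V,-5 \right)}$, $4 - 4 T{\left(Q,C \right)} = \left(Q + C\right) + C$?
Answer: $1020$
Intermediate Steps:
$T{\left(Q,C \right)} = 1 - \frac{C}{2} - \frac{Q}{4}$ ($T{\left(Q,C \right)} = 1 - \frac{\left(Q + C\right) + C}{4} = 1 - \frac{\left(C + Q\right) + C}{4} = 1 - \frac{Q + 2 C}{4} = 1 - \left(\frac{C}{2} + \frac{Q}{4}\right) = 1 - \frac{C}{2} - \frac{Q}{4}$)
$I{\left(V \right)} = \frac{7}{2} + \frac{3 V}{4}$ ($I{\left(V \right)} = V - \left(- \frac{7}{2} + \frac{V}{4}\right) = \frac{7}{2} + \frac{3 V}{4}$)
$\left(-34\right) 30 I{\left(-6 \right)} = \left(-34\right) 30 \left(\frac{7}{2} + \frac{3}{4} \left(-6\right)\right) = - 1020 \left(\frac{7}{2} - \frac{9}{2}\right) = \left(-1020\right) \left(-1\right) = 1020$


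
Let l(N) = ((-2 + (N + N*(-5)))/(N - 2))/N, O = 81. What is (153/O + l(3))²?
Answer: 625/81 ≈ 7.7160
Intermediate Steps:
l(N) = (-2 - 4*N)/(N*(-2 + N)) (l(N) = ((-2 + (N - 5*N))/(-2 + N))/N = ((-2 - 4*N)/(-2 + N))/N = (-2 - 4*N)/(N*(-2 + N)))
(153/O + l(3))² = (153/81 + 2*(-1 - 2*3)/(3*(-2 + 3)))² = (153*(1/81) + 2*(⅓)*(-1 - 6)/1)² = (17/9 + 2*(⅓)*1*(-7))² = (17/9 - 14/3)² = (-25/9)² = 625/81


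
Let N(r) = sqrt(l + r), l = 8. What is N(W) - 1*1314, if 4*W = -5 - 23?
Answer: -1313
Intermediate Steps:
W = -7 (W = (-5 - 23)/4 = (1/4)*(-28) = -7)
N(r) = sqrt(8 + r)
N(W) - 1*1314 = sqrt(8 - 7) - 1*1314 = sqrt(1) - 1314 = 1 - 1314 = -1313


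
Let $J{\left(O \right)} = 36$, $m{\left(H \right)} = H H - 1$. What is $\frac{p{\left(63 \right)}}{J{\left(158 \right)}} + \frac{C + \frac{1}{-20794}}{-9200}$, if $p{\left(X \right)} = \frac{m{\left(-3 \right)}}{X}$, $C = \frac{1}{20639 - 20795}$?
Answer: $\frac{397993175}{112808614464} \approx 0.003528$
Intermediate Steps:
$m{\left(H \right)} = -1 + H^{2}$ ($m{\left(H \right)} = H^{2} - 1 = -1 + H^{2}$)
$C = - \frac{1}{156}$ ($C = \frac{1}{-156} = - \frac{1}{156} \approx -0.0064103$)
$p{\left(X \right)} = \frac{8}{X}$ ($p{\left(X \right)} = \frac{-1 + \left(-3\right)^{2}}{X} = \frac{-1 + 9}{X} = \frac{8}{X}$)
$\frac{p{\left(63 \right)}}{J{\left(158 \right)}} + \frac{C + \frac{1}{-20794}}{-9200} = \frac{8 \cdot \frac{1}{63}}{36} + \frac{- \frac{1}{156} + \frac{1}{-20794}}{-9200} = 8 \cdot \frac{1}{63} \cdot \frac{1}{36} + \left(- \frac{1}{156} - \frac{1}{20794}\right) \left(- \frac{1}{9200}\right) = \frac{8}{63} \cdot \frac{1}{36} - - \frac{419}{596870976} = \frac{2}{567} + \frac{419}{596870976} = \frac{397993175}{112808614464}$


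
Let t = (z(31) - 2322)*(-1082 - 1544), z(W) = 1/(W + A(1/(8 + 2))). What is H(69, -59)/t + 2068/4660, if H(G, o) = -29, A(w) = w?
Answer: 980386225609/2209211206280 ≈ 0.44377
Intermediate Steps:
z(W) = 1/(⅒ + W) (z(W) = 1/(W + 1/(8 + 2)) = 1/(W + 1/10) = 1/(W + ⅒) = 1/(⅒ + W))
t = 1896318632/311 (t = (10/(1 + 10*31) - 2322)*(-1082 - 1544) = (10/(1 + 310) - 2322)*(-2626) = (10/311 - 2322)*(-2626) = -722132/311*(-2626) = 1896318632/311 ≈ 6.0975e+6)
H(69, -59)/t + 2068/4660 = -29/1896318632/311 + 2068/4660 = -29*311/1896318632 + 2068*(1/4660) = -9019/1896318632 + 517/1165 = 980386225609/2209211206280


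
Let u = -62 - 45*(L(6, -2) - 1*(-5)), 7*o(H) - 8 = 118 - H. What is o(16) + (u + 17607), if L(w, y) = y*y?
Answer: 120090/7 ≈ 17156.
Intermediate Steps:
L(w, y) = y²
o(H) = 18 - H/7 (o(H) = 8/7 + (118 - H)/7 = 8/7 + (118/7 - H/7) = 18 - H/7)
u = -467 (u = -62 - 45*((-2)² - 1*(-5)) = -62 - 45*(4 + 5) = -62 - 45*9 = -62 - 405 = -467)
o(16) + (u + 17607) = (18 - ⅐*16) + (-467 + 17607) = (18 - 16/7) + 17140 = 110/7 + 17140 = 120090/7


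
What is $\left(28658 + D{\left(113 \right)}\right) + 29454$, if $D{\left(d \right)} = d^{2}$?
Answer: $70881$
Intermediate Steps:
$\left(28658 + D{\left(113 \right)}\right) + 29454 = \left(28658 + 113^{2}\right) + 29454 = \left(28658 + 12769\right) + 29454 = 41427 + 29454 = 70881$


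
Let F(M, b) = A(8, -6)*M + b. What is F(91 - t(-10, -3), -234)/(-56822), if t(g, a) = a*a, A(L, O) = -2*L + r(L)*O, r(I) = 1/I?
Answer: 3215/113644 ≈ 0.028290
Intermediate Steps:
A(L, O) = -2*L + O/L
t(g, a) = a²
F(M, b) = b - 67*M/4 (F(M, b) = (-2*8 - 6/8)*M + b = (-16 - 6*⅛)*M + b = (-16 - ¾)*M + b = -67*M/4 + b = b - 67*M/4)
F(91 - t(-10, -3), -234)/(-56822) = (-234 - 67*(91 - 1*(-3)²)/4)/(-56822) = (-234 - 67*(91 - 1*9)/4)*(-1/56822) = (-234 - 67*(91 - 9)/4)*(-1/56822) = (-234 - 67/4*82)*(-1/56822) = (-234 - 2747/2)*(-1/56822) = -3215/2*(-1/56822) = 3215/113644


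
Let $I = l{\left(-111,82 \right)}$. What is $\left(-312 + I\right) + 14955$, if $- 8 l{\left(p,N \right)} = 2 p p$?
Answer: $\frac{46251}{4} \approx 11563.0$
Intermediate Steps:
$l{\left(p,N \right)} = - \frac{p^{2}}{4}$ ($l{\left(p,N \right)} = - \frac{2 p p}{8} = - \frac{2 p^{2}}{8} = - \frac{p^{2}}{4}$)
$I = - \frac{12321}{4}$ ($I = - \frac{\left(-111\right)^{2}}{4} = \left(- \frac{1}{4}\right) 12321 = - \frac{12321}{4} \approx -3080.3$)
$\left(-312 + I\right) + 14955 = \left(-312 - \frac{12321}{4}\right) + 14955 = - \frac{13569}{4} + 14955 = \frac{46251}{4}$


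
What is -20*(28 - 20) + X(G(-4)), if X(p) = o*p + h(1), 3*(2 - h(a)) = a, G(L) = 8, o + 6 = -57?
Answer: -1987/3 ≈ -662.33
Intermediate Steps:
o = -63 (o = -6 - 57 = -63)
h(a) = 2 - a/3
X(p) = 5/3 - 63*p (X(p) = -63*p + (2 - ⅓*1) = -63*p + (2 - ⅓) = -63*p + 5/3 = 5/3 - 63*p)
-20*(28 - 20) + X(G(-4)) = -20*(28 - 20) + (5/3 - 63*8) = -20*8 + (5/3 - 504) = -160 - 1507/3 = -1987/3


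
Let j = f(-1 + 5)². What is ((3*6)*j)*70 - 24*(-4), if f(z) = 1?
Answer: 1356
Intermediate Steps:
j = 1 (j = 1² = 1)
((3*6)*j)*70 - 24*(-4) = ((3*6)*1)*70 - 24*(-4) = (18*1)*70 + 96 = 18*70 + 96 = 1260 + 96 = 1356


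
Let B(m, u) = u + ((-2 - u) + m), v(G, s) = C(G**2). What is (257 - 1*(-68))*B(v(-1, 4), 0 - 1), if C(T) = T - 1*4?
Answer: -1625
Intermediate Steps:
C(T) = -4 + T (C(T) = T - 4 = -4 + T)
v(G, s) = -4 + G**2
B(m, u) = -2 + m (B(m, u) = u + (-2 + m - u) = -2 + m)
(257 - 1*(-68))*B(v(-1, 4), 0 - 1) = (257 - 1*(-68))*(-2 + (-4 + (-1)**2)) = (257 + 68)*(-2 + (-4 + 1)) = 325*(-2 - 3) = 325*(-5) = -1625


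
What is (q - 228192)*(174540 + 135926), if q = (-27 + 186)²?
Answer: -62996966526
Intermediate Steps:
q = 25281 (q = 159² = 25281)
(q - 228192)*(174540 + 135926) = (25281 - 228192)*(174540 + 135926) = -202911*310466 = -62996966526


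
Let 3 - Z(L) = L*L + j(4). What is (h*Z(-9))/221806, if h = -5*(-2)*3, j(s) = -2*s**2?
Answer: -690/110903 ≈ -0.0062217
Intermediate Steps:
h = 30 (h = 10*3 = 30)
Z(L) = 35 - L**2 (Z(L) = 3 - (L*L - 2*4**2) = 3 - (L**2 - 2*16) = 3 - (L**2 - 32) = 3 - (-32 + L**2) = 3 + (32 - L**2) = 35 - L**2)
(h*Z(-9))/221806 = (30*(35 - 1*(-9)**2))/221806 = (30*(35 - 1*81))*(1/221806) = (30*(35 - 81))*(1/221806) = (30*(-46))*(1/221806) = -1380*1/221806 = -690/110903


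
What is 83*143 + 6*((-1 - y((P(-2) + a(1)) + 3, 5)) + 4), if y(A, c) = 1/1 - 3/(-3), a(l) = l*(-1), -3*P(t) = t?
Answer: 11875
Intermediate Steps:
P(t) = -t/3
a(l) = -l
y(A, c) = 2 (y(A, c) = 1*1 - 3*(-⅓) = 1 + 1 = 2)
83*143 + 6*((-1 - y((P(-2) + a(1)) + 3, 5)) + 4) = 83*143 + 6*((-1 - 1*2) + 4) = 11869 + 6*((-1 - 2) + 4) = 11869 + 6*(-3 + 4) = 11869 + 6*1 = 11869 + 6 = 11875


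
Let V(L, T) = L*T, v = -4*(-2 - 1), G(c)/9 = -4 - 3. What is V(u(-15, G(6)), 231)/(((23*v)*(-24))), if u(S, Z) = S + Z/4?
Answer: 3157/2944 ≈ 1.0723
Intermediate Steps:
G(c) = -63 (G(c) = 9*(-4 - 3) = 9*(-7) = -63)
v = 12 (v = -4*(-3) = 12)
u(S, Z) = S + Z/4
V(u(-15, G(6)), 231)/(((23*v)*(-24))) = ((-15 + (1/4)*(-63))*231)/(((23*12)*(-24))) = ((-15 - 63/4)*231)/((276*(-24))) = -123/4*231/(-6624) = -28413/4*(-1/6624) = 3157/2944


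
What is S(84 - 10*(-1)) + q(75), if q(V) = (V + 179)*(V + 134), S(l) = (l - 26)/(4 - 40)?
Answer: 477757/9 ≈ 53084.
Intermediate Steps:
S(l) = 13/18 - l/36 (S(l) = (-26 + l)/(-36) = (-26 + l)*(-1/36) = 13/18 - l/36)
q(V) = (134 + V)*(179 + V) (q(V) = (179 + V)*(134 + V) = (134 + V)*(179 + V))
S(84 - 10*(-1)) + q(75) = (13/18 - (84 - 10*(-1))/36) + (23986 + 75² + 313*75) = (13/18 - (84 + 10)/36) + (23986 + 5625 + 23475) = (13/18 - 1/36*94) + 53086 = (13/18 - 47/18) + 53086 = -17/9 + 53086 = 477757/9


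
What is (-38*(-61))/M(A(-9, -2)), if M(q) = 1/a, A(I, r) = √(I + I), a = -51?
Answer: -118218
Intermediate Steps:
A(I, r) = √2*√I (A(I, r) = √(2*I) = √2*√I)
M(q) = -1/51 (M(q) = 1/(-51) = -1/51)
(-38*(-61))/M(A(-9, -2)) = (-38*(-61))/(-1/51) = 2318*(-51) = -118218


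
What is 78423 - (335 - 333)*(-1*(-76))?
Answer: 78271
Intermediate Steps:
78423 - (335 - 333)*(-1*(-76)) = 78423 - 2*76 = 78423 - 1*152 = 78423 - 152 = 78271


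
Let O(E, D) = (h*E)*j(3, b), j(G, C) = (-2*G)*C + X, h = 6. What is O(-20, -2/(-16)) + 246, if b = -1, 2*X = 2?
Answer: -594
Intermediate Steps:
X = 1 (X = (½)*2 = 1)
j(G, C) = 1 - 2*C*G (j(G, C) = (-2*G)*C + 1 = -2*C*G + 1 = 1 - 2*C*G)
O(E, D) = 42*E (O(E, D) = (6*E)*(1 - 2*(-1)*3) = (6*E)*(1 + 6) = (6*E)*7 = 42*E)
O(-20, -2/(-16)) + 246 = 42*(-20) + 246 = -840 + 246 = -594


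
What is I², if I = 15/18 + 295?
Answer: 3150625/36 ≈ 87517.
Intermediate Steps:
I = 1775/6 (I = 15*(1/18) + 295 = ⅚ + 295 = 1775/6 ≈ 295.83)
I² = (1775/6)² = 3150625/36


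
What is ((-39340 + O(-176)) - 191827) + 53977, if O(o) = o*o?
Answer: -146214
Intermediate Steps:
O(o) = o²
((-39340 + O(-176)) - 191827) + 53977 = ((-39340 + (-176)²) - 191827) + 53977 = ((-39340 + 30976) - 191827) + 53977 = (-8364 - 191827) + 53977 = -200191 + 53977 = -146214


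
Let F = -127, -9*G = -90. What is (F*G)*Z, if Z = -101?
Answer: 128270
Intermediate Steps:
G = 10 (G = -⅑*(-90) = 10)
(F*G)*Z = -127*10*(-101) = -1270*(-101) = 128270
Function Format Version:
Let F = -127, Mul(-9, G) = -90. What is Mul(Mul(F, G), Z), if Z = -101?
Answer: 128270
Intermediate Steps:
G = 10 (G = Mul(Rational(-1, 9), -90) = 10)
Mul(Mul(F, G), Z) = Mul(Mul(-127, 10), -101) = Mul(-1270, -101) = 128270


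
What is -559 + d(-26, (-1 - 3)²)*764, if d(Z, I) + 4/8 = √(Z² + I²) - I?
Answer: -13165 + 1528*√233 ≈ 10159.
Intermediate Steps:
d(Z, I) = -½ + √(I² + Z²) - I (d(Z, I) = -½ + (√(Z² + I²) - I) = -½ + (√(I² + Z²) - I) = -½ + √(I² + Z²) - I)
-559 + d(-26, (-1 - 3)²)*764 = -559 + (-½ + √(((-1 - 3)²)² + (-26)²) - (-1 - 3)²)*764 = -559 + (-½ + √(((-4)²)² + 676) - 1*(-4)²)*764 = -559 + (-½ + √(16² + 676) - 1*16)*764 = -559 + (-½ + √(256 + 676) - 16)*764 = -559 + (-½ + √932 - 16)*764 = -559 + (-½ + 2*√233 - 16)*764 = -559 + (-33/2 + 2*√233)*764 = -559 + (-12606 + 1528*√233) = -13165 + 1528*√233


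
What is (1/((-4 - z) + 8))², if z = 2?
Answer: ¼ ≈ 0.25000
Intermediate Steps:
(1/((-4 - z) + 8))² = (1/((-4 - 1*2) + 8))² = (1/((-4 - 2) + 8))² = (1/(-6 + 8))² = (1/2)² = (½)² = ¼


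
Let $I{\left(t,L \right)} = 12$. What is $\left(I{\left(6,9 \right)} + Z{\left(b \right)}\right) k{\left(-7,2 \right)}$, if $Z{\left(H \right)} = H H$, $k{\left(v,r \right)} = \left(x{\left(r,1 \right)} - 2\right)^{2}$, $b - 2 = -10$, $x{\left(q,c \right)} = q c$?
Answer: $0$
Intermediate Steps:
$x{\left(q,c \right)} = c q$
$b = -8$ ($b = 2 - 10 = -8$)
$k{\left(v,r \right)} = \left(-2 + r\right)^{2}$ ($k{\left(v,r \right)} = \left(1 r - 2\right)^{2} = \left(r - 2\right)^{2} = \left(-2 + r\right)^{2}$)
$Z{\left(H \right)} = H^{2}$
$\left(I{\left(6,9 \right)} + Z{\left(b \right)}\right) k{\left(-7,2 \right)} = \left(12 + \left(-8\right)^{2}\right) \left(-2 + 2\right)^{2} = \left(12 + 64\right) 0^{2} = 76 \cdot 0 = 0$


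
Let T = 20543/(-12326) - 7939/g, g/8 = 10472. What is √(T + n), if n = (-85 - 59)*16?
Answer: I*√33232278985415279/3796408 ≈ 48.018*I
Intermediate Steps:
g = 83776 (g = 8*10472 = 83776)
T = -53496073/30371264 (T = 20543/(-12326) - 7939/83776 = 20543*(-1/12326) - 7939*1/83776 = -20543/12326 - 467/4928 = -53496073/30371264 ≈ -1.7614)
n = -2304 (n = -144*16 = -2304)
√(T + n) = √(-53496073/30371264 - 2304) = √(-70028888329/30371264) = I*√33232278985415279/3796408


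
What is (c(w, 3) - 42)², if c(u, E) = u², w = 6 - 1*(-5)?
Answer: 6241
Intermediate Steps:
w = 11 (w = 6 + 5 = 11)
(c(w, 3) - 42)² = (11² - 42)² = (121 - 42)² = 79² = 6241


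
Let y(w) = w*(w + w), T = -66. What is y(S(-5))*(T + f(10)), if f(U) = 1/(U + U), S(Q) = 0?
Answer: 0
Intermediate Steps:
y(w) = 2*w**2 (y(w) = w*(2*w) = 2*w**2)
f(U) = 1/(2*U)
y(S(-5))*(T + f(10)) = (2*0**2)*(-66 + (1/2)/10) = (2*0)*(-66 + (1/2)*(1/10)) = 0*(-66 + 1/20) = 0*(-1319/20) = 0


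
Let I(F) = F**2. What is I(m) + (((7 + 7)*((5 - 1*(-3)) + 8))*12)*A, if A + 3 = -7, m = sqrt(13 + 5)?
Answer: -26862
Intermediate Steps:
m = 3*sqrt(2) (m = sqrt(18) = 3*sqrt(2) ≈ 4.2426)
A = -10 (A = -3 - 7 = -10)
I(m) + (((7 + 7)*((5 - 1*(-3)) + 8))*12)*A = (3*sqrt(2))**2 + (((7 + 7)*((5 - 1*(-3)) + 8))*12)*(-10) = 18 + ((14*((5 + 3) + 8))*12)*(-10) = 18 + ((14*(8 + 8))*12)*(-10) = 18 + ((14*16)*12)*(-10) = 18 + (224*12)*(-10) = 18 + 2688*(-10) = 18 - 26880 = -26862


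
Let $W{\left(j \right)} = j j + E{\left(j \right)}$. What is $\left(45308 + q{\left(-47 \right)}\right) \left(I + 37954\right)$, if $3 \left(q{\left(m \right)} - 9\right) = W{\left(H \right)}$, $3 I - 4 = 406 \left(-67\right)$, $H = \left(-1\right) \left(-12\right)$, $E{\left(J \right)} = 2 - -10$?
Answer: $1310619672$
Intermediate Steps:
$E{\left(J \right)} = 12$ ($E{\left(J \right)} = 2 + 10 = 12$)
$H = 12$
$W{\left(j \right)} = 12 + j^{2}$ ($W{\left(j \right)} = j j + 12 = j^{2} + 12 = 12 + j^{2}$)
$I = -9066$ ($I = \frac{4}{3} + \frac{406 \left(-67\right)}{3} = \frac{4}{3} + \frac{1}{3} \left(-27202\right) = \frac{4}{3} - \frac{27202}{3} = -9066$)
$q{\left(m \right)} = 61$ ($q{\left(m \right)} = 9 + \frac{12 + 12^{2}}{3} = 9 + \frac{12 + 144}{3} = 9 + \frac{1}{3} \cdot 156 = 9 + 52 = 61$)
$\left(45308 + q{\left(-47 \right)}\right) \left(I + 37954\right) = \left(45308 + 61\right) \left(-9066 + 37954\right) = 45369 \cdot 28888 = 1310619672$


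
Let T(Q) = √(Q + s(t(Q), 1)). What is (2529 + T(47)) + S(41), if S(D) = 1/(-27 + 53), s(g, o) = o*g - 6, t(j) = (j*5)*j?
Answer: 65755/26 + √11086 ≈ 2634.3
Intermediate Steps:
t(j) = 5*j² (t(j) = (5*j)*j = 5*j²)
s(g, o) = -6 + g*o (s(g, o) = g*o - 6 = -6 + g*o)
T(Q) = √(-6 + Q + 5*Q²) (T(Q) = √(Q + (-6 + (5*Q²)*1)) = √(Q + (-6 + 5*Q²)) = √(-6 + Q + 5*Q²))
S(D) = 1/26
(2529 + T(47)) + S(41) = (2529 + √(-6 + 47 + 5*47²)) + 1/26 = (2529 + √(-6 + 47 + 5*2209)) + 1/26 = (2529 + √(-6 + 47 + 11045)) + 1/26 = (2529 + √11086) + 1/26 = 65755/26 + √11086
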